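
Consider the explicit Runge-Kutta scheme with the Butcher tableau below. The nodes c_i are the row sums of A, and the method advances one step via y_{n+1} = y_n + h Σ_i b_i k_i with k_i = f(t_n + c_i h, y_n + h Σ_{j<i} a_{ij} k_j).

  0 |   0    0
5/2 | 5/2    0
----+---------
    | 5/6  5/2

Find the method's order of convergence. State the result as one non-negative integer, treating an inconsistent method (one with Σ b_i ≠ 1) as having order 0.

b = (5/6, 5/2)
c = (0, 5/2)
Σ b_i: 5/6·1 + 5/2·1 = 10/3 ≠ 1 ⇒ order 0.

0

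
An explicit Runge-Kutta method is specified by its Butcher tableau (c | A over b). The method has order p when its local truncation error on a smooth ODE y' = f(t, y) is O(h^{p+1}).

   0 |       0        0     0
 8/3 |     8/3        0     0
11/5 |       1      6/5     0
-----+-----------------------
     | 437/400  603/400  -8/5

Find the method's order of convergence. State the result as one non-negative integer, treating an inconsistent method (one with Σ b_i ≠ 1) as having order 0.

b = (437/400, 603/400, -8/5)
c = (0, 8/3, 11/5)
Ac = (0, 0, 16/5)
Σ b_i: 437/400·1 + 603/400·1 + (-8/5)·1 = 1 ✓
b·c: 603/400·8/3 + (-8/5)·11/5 = 1/2 ✓
b·c²: 603/400·64/9 + (-8/5)·121/25 = 372/125 ≠ 1/3 ⇒ order 2.
b·Ac: (-8/5)·16/5 = -128/25 ≠ 1/6

2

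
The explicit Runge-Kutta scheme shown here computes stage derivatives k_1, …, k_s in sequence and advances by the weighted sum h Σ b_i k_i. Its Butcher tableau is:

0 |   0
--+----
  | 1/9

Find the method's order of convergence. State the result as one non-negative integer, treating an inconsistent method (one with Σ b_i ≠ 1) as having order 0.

0

b = (1/9)
c = (0)
Σ b_i: 1/9·1 = 1/9 ≠ 1 ⇒ order 0.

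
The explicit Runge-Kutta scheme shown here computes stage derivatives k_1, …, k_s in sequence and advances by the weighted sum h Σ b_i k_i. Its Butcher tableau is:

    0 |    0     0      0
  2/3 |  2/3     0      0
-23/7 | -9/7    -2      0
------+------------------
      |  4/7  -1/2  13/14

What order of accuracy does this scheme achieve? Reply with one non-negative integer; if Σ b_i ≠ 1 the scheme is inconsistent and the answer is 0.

1

b = (4/7, -1/2, 13/14)
c = (0, 2/3, -23/7)
Ac = (0, 0, -4/3)
Σ b_i: 4/7·1 + (-1/2)·1 + 13/14·1 = 1 ✓
b·c: (-1/2)·2/3 + 13/14·(-23/7) = -995/294 ≠ 1/2 ⇒ order 1.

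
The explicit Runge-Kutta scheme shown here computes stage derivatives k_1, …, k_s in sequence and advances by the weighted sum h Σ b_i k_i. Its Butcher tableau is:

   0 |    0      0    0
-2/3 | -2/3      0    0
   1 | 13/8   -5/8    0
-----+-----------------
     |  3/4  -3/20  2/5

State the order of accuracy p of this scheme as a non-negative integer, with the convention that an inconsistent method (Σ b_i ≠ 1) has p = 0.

3

b = (3/4, -3/20, 2/5)
c = (0, -2/3, 1)
Ac = (0, 0, 5/12)
Σ b_i: 3/4·1 + (-3/20)·1 + 2/5·1 = 1 ✓
b·c: (-3/20)·(-2/3) + 2/5·1 = 1/2 ✓
b·c²: (-3/20)·4/9 + 2/5·1 = 1/3 ✓
b·Ac: 2/5·5/12 = 1/6 ✓; 3 stages ⇒ order 3.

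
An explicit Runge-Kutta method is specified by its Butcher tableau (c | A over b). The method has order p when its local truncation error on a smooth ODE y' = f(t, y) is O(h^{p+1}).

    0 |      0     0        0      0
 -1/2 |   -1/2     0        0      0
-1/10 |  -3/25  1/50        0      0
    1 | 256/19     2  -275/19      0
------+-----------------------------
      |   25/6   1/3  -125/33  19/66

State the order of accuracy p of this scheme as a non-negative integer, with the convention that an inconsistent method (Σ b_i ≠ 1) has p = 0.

4

b = (25/6, 1/3, -125/33, 19/66)
c = (0, -1/2, -1/10, 1)
Ac = (0, 0, -1/100, 17/38)
Σ b_i: 25/6·1 + 1/3·1 + (-125/33)·1 + 19/66·1 = 1 ✓
b·c: 1/3·(-1/2) + (-125/33)·(-1/10) + 19/66·1 = 1/2 ✓
b·c²: 1/3·1/4 + (-125/33)·1/100 + 19/66·1 = 1/3 ✓
b·Ac: (-125/33)·(-1/100) + 19/66·17/38 = 1/6 ✓
b·c³: 1/3·(-1/8) + (-125/33)·(-1/1000) + 19/66·1 = 1/4 ✓
b·(c∘Ac): (-125/33)·1/1000 + 19/66·17/38 = 1/8 ✓
b·Ac²: (-125/33)·1/200 + 19/66·27/76 = 1/12 ✓
b·A²c: 19/66·11/76 = 1/24 ✓; 4 stages ⇒ order 4.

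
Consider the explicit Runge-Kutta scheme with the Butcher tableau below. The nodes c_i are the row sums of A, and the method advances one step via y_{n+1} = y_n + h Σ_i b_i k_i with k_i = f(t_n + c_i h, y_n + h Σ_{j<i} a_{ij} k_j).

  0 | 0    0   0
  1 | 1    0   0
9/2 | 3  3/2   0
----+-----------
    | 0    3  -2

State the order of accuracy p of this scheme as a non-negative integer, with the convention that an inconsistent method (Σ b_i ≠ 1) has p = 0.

b = (0, 3, -2)
c = (0, 1, 9/2)
Ac = (0, 0, 3/2)
Σ b_i: 3·1 + (-2)·1 = 1 ✓
b·c: 3·1 + (-2)·9/2 = -6 ≠ 1/2 ⇒ order 1.

1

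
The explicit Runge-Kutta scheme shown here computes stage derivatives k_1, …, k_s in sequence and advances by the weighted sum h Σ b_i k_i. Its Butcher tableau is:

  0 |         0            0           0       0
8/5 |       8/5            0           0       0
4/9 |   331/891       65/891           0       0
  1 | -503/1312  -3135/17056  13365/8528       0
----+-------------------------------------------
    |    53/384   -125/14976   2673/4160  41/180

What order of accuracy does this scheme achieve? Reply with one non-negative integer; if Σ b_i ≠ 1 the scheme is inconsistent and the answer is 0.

b = (53/384, -125/14976, 2673/4160, 41/180)
c = (0, 8/5, 4/9, 1)
Ac = (0, 0, 104/891, 33/82)
Σ b_i: 53/384·1 + (-125/14976)·1 + 2673/4160·1 + 41/180·1 = 1 ✓
b·c: (-125/14976)·8/5 + 2673/4160·4/9 + 41/180·1 = 1/2 ✓
b·c²: (-125/14976)·64/25 + 2673/4160·16/81 + 41/180·1 = 1/3 ✓
b·Ac: 2673/4160·104/891 + 41/180·33/82 = 1/6 ✓
b·c³: (-125/14976)·512/125 + 2673/4160·64/729 + 41/180·1 = 1/4 ✓
b·(c∘Ac): 2673/4160·416/8019 + 41/180·33/82 = 1/8 ✓
b·Ac²: 2673/4160·832/4455 + 41/180·(-33/205) = 1/12 ✓
b·A²c: 41/180·15/82 = 1/24 ✓; 4 stages ⇒ order 4.

4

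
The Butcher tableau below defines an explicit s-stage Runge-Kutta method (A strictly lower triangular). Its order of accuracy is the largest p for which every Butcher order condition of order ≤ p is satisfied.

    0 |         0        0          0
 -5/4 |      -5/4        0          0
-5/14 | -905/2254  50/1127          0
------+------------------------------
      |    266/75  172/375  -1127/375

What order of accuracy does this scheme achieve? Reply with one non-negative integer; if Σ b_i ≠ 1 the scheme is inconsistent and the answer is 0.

b = (266/75, 172/375, -1127/375)
c = (0, -5/4, -5/14)
Ac = (0, 0, -125/2254)
Σ b_i: 266/75·1 + 172/375·1 + (-1127/375)·1 = 1 ✓
b·c: 172/375·(-5/4) + (-1127/375)·(-5/14) = 1/2 ✓
b·c²: 172/375·25/16 + (-1127/375)·25/196 = 1/3 ✓
b·Ac: (-1127/375)·(-125/2254) = 1/6 ✓; 3 stages ⇒ order 3.

3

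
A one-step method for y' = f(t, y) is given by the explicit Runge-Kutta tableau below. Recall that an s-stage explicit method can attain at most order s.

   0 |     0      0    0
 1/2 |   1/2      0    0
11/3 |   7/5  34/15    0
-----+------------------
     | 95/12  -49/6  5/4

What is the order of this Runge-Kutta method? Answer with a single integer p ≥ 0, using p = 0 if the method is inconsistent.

b = (95/12, -49/6, 5/4)
c = (0, 1/2, 11/3)
Ac = (0, 0, 17/15)
Σ b_i: 95/12·1 + (-49/6)·1 + 5/4·1 = 1 ✓
b·c: (-49/6)·1/2 + 5/4·11/3 = 1/2 ✓
b·c²: (-49/6)·1/4 + 5/4·121/9 = 1063/72 ≠ 1/3 ⇒ order 2.
b·Ac: 5/4·17/15 = 17/12 ≠ 1/6

2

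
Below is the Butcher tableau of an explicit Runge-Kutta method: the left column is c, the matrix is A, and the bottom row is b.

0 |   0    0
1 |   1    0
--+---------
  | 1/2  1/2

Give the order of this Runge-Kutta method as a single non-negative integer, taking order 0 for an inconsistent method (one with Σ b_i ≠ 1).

2

b = (1/2, 1/2)
c = (0, 1)
Σ b_i: 1/2·1 + 1/2·1 = 1 ✓
b·c: 1/2·1 = 1/2 ✓; 2 stages ⇒ order 2.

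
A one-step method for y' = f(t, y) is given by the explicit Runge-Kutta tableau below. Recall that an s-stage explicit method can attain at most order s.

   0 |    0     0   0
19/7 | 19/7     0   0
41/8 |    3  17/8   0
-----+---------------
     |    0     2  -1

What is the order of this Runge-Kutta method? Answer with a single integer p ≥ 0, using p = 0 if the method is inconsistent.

1

b = (0, 2, -1)
c = (0, 19/7, 41/8)
Ac = (0, 0, 323/56)
Σ b_i: 2·1 + (-1)·1 = 1 ✓
b·c: 2·19/7 + (-1)·41/8 = 17/56 ≠ 1/2 ⇒ order 1.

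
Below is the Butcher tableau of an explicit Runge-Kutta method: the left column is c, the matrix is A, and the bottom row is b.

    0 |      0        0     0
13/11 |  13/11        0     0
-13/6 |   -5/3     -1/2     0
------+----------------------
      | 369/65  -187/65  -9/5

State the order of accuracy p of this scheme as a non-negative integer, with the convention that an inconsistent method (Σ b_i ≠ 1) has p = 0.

b = (369/65, -187/65, -9/5)
c = (0, 13/11, -13/6)
Ac = (0, 0, -13/22)
Σ b_i: 369/65·1 + (-187/65)·1 + (-9/5)·1 = 1 ✓
b·c: (-187/65)·13/11 + (-9/5)·(-13/6) = 1/2 ✓
b·c²: (-187/65)·169/121 + (-9/5)·169/36 = -2743/220 ≠ 1/3 ⇒ order 2.
b·Ac: (-9/5)·(-13/22) = 117/110 ≠ 1/6

2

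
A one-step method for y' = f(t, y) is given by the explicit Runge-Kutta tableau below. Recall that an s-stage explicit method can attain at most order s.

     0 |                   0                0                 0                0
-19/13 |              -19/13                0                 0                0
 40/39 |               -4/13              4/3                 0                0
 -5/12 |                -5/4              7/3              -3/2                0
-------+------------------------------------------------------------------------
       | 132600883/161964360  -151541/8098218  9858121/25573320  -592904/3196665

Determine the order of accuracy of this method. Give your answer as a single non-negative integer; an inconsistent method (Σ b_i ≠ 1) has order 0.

3

b = (132600883/161964360, -151541/8098218, 9858121/25573320, -592904/3196665)
c = (0, -19/13, 40/39, -5/12)
Ac = (0, 0, -76/39, -193/39)
Σ b_i: 132600883/161964360·1 + (-151541/8098218)·1 + 9858121/25573320·1 + (-592904/3196665)·1 = 1 ✓
b·c: (-151541/8098218)·(-19/13) + 9858121/25573320·40/39 + (-592904/3196665)·(-5/12) = 1/2 ✓
b·c²: (-151541/8098218)·361/169 + 9858121/25573320·1600/1521 + (-592904/3196665)·25/144 = 1/3 ✓
b·Ac: 9858121/25573320·(-76/39) + (-592904/3196665)·(-193/39) = 1/6 ✓
b·c³: (-151541/8098218)·(-6859/2197) + 9858121/25573320·64000/59319 + (-592904/3196665)·(-125/1728) = 1264781597/2593134648 ≠ 1/4 ⇒ order 3.
b·(c∘Ac): 9858121/25573320·(-3040/1521) + (-592904/3196665)·965/468 = -9582190/8311329 ≠ 1/8
b·Ac²: 9858121/25573320·1444/507 + (-592904/3196665)·1727/507 = 1788037/3835998 ≠ 1/12
b·A²c: (-592904/3196665)·38/13 = -1733104/3196665 ≠ 1/24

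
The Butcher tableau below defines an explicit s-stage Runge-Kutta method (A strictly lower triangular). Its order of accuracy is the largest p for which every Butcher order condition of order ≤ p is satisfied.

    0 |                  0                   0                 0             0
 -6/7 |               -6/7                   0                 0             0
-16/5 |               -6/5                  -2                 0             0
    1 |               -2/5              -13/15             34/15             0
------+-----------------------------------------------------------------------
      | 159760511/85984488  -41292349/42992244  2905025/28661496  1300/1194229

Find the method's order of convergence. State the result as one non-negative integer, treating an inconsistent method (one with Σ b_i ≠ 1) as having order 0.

3

b = (159760511/85984488, -41292349/42992244, 2905025/28661496, 1300/1194229)
c = (0, -6/7, -16/5, 1)
Ac = (0, 0, 12/7, -3418/525)
Σ b_i: 159760511/85984488·1 + (-41292349/42992244)·1 + 2905025/28661496·1 + 1300/1194229·1 = 1 ✓
b·c: (-41292349/42992244)·(-6/7) + 2905025/28661496·(-16/5) + 1300/1194229·1 = 1/2 ✓
b·c²: (-41292349/42992244)·36/49 + 2905025/28661496·256/25 + 1300/1194229·1 = 1/3 ✓
b·Ac: 2905025/28661496·12/7 + 1300/1194229·(-3418/525) = 1/6 ✓
b·c³: (-41292349/42992244)·(-216/343) + 2905025/28661496·(-4096/125) + 1300/1194229·1 = -340484794/125394045 ≠ 1/4 ⇒ order 3.
b·(c∘Ac): 2905025/28661496·(-192/35) + 1300/1194229·(-3418/525) = -2017408/3582687 ≠ 1/8
b·Ac²: 2905025/28661496·(-72/49) + 1300/1194229·414796/18375 = -15593819/125394045 ≠ 1/12
b·A²c: 1300/1194229·136/35 = 35360/8359603 ≠ 1/24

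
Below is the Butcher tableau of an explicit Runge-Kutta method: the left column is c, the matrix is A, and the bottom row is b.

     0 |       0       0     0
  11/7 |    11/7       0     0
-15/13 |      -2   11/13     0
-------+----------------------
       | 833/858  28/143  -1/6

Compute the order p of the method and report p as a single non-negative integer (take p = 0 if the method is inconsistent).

b = (833/858, 28/143, -1/6)
c = (0, 11/7, -15/13)
Ac = (0, 0, 121/91)
Σ b_i: 833/858·1 + 28/143·1 + (-1/6)·1 = 1 ✓
b·c: 28/143·11/7 + (-1/6)·(-15/13) = 1/2 ✓
b·c²: 28/143·121/49 + (-1/6)·225/169 = 619/2366 ≠ 1/3 ⇒ order 2.
b·Ac: (-1/6)·121/91 = -121/546 ≠ 1/6

2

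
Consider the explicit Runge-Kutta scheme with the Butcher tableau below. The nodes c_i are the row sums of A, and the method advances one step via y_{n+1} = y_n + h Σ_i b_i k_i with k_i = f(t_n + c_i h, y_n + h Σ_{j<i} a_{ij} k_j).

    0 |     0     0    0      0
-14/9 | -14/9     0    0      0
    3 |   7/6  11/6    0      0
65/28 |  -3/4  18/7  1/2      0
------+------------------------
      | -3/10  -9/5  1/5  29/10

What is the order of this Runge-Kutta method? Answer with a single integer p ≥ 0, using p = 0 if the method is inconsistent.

1

b = (-3/10, -9/5, 1/5, 29/10)
c = (0, -14/9, 3, 65/28)
Ac = (0, 0, -77/27, -5/2)
Σ b_i: (-3/10)·1 + (-9/5)·1 + 1/5·1 + 29/10·1 = 1 ✓
b·c: (-9/5)·(-14/9) + 1/5·3 + 29/10·65/28 = 2837/280 ≠ 1/2 ⇒ order 1.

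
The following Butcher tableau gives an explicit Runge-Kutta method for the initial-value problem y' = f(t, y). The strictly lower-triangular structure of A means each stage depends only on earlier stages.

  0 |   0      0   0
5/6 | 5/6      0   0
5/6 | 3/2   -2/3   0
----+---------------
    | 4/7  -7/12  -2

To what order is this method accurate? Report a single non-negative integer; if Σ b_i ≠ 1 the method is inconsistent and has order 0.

b = (4/7, -7/12, -2)
c = (0, 5/6, 5/6)
Ac = (0, 0, -5/9)
Σ b_i: 4/7·1 + (-7/12)·1 + (-2)·1 = -169/84 ≠ 1 ⇒ order 0.

0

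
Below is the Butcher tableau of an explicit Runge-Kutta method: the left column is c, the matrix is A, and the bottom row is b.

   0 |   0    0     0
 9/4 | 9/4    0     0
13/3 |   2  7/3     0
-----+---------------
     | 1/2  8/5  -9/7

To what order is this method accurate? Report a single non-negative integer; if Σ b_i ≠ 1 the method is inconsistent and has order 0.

0

b = (1/2, 8/5, -9/7)
c = (0, 9/4, 13/3)
Ac = (0, 0, 21/4)
Σ b_i: 1/2·1 + 8/5·1 + (-9/7)·1 = 57/70 ≠ 1 ⇒ order 0.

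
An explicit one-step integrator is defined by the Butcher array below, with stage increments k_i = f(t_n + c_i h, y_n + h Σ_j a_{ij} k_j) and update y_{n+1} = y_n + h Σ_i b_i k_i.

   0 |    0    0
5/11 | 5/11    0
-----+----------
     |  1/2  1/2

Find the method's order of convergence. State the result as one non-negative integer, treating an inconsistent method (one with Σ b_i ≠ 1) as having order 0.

1

b = (1/2, 1/2)
c = (0, 5/11)
Σ b_i: 1/2·1 + 1/2·1 = 1 ✓
b·c: 1/2·5/11 = 5/22 ≠ 1/2 ⇒ order 1.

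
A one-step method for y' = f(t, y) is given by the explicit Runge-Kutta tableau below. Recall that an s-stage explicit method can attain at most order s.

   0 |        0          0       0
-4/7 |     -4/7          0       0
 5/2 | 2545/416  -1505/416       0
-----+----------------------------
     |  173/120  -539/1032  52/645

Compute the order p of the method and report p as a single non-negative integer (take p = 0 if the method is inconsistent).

3

b = (173/120, -539/1032, 52/645)
c = (0, -4/7, 5/2)
Ac = (0, 0, 215/104)
Σ b_i: 173/120·1 + (-539/1032)·1 + 52/645·1 = 1 ✓
b·c: (-539/1032)·(-4/7) + 52/645·5/2 = 1/2 ✓
b·c²: (-539/1032)·16/49 + 52/645·25/4 = 1/3 ✓
b·Ac: 52/645·215/104 = 1/6 ✓; 3 stages ⇒ order 3.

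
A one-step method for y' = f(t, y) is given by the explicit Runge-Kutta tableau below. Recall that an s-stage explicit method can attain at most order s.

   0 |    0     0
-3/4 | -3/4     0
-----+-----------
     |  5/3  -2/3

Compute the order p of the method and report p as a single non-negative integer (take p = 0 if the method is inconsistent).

b = (5/3, -2/3)
c = (0, -3/4)
Σ b_i: 5/3·1 + (-2/3)·1 = 1 ✓
b·c: (-2/3)·(-3/4) = 1/2 ✓; 2 stages ⇒ order 2.

2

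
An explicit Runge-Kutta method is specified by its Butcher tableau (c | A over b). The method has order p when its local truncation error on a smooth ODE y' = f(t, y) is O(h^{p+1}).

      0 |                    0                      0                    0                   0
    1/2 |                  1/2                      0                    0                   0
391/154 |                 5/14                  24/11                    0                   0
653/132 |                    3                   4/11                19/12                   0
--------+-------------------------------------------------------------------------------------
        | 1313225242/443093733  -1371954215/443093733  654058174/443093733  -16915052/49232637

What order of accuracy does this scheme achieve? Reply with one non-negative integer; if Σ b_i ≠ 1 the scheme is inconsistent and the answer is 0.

b = (1313225242/443093733, -1371954215/443093733, 654058174/443093733, -16915052/49232637)
c = (0, 1/2, 391/154, 653/132)
Ac = (0, 0, 12/11, 7765/1848)
Σ b_i: 1313225242/443093733·1 + (-1371954215/443093733)·1 + 654058174/443093733·1 + (-16915052/49232637)·1 = 1 ✓
b·c: (-1371954215/443093733)·1/2 + 654058174/443093733·391/154 + (-16915052/49232637)·653/132 = 1/2 ✓
b·c²: (-1371954215/443093733)·1/4 + 654058174/443093733·152881/23716 + (-16915052/49232637)·426409/17424 = 1/3 ✓
b·Ac: 654058174/443093733·12/11 + (-16915052/49232637)·7765/1848 = 1/6 ✓
b·c³: (-1371954215/443093733)·1/8 + 654058174/443093733·59776471/3652264 + (-16915052/49232637)·278445077/2299968 = -321056314374101/18014418808848 ≠ 1/4 ⇒ order 3.
b·(c∘Ac): 654058174/443093733·2346/847 + (-16915052/49232637)·5070545/243936 = -119048951639/38992248504 ≠ 1/8
b·Ac²: 654058174/443093733·6/11 + (-16915052/49232637)·2930611/284592 = -124318967765/45490956588 ≠ 1/12
b·A²c: (-16915052/49232637)·19/11 = -29216908/49232637 ≠ 1/24

3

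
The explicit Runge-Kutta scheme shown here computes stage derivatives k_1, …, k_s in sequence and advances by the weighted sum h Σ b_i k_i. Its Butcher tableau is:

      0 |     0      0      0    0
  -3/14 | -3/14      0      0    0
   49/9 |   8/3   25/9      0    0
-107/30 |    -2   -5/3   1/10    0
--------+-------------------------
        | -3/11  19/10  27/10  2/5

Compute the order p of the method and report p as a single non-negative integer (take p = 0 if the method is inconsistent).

0

b = (-3/11, 19/10, 27/10, 2/5)
c = (0, -3/14, 49/9, -107/30)
Ac = (0, 0, -25/42, 284/315)
Σ b_i: (-3/11)·1 + 19/10·1 + 27/10·1 + 2/5·1 = 52/11 ≠ 1 ⇒ order 0.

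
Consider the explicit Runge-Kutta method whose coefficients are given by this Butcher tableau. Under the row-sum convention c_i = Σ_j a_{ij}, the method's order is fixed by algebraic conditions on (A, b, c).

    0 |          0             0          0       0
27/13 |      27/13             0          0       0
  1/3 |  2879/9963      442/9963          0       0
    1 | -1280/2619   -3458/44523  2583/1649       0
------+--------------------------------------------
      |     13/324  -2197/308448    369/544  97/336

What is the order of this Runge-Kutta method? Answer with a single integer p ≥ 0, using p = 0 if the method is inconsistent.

b = (13/324, -2197/308448, 369/544, 97/336)
c = (0, 27/13, 1/3, 1)
Ac = (0, 0, 34/369, 35/97)
Σ b_i: 13/324·1 + (-2197/308448)·1 + 369/544·1 + 97/336·1 = 1 ✓
b·c: (-2197/308448)·27/13 + 369/544·1/3 + 97/336·1 = 1/2 ✓
b·c²: (-2197/308448)·729/169 + 369/544·1/9 + 97/336·1 = 1/3 ✓
b·Ac: 369/544·34/369 + 97/336·35/97 = 1/6 ✓
b·c³: (-2197/308448)·19683/2197 + 369/544·1/27 + 97/336·1 = 1/4 ✓
b·(c∘Ac): 369/544·34/1107 + 97/336·35/97 = 1/8 ✓
b·Ac²: 369/544·102/533 + 97/336·(-203/1261) = 1/12 ✓
b·A²c: 97/336·14/97 = 1/24 ✓; 4 stages ⇒ order 4.

4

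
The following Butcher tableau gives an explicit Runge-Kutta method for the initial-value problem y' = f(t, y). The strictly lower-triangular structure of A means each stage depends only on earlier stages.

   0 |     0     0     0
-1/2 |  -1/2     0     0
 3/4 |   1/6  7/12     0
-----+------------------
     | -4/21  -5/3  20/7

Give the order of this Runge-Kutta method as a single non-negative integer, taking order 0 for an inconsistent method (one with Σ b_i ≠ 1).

b = (-4/21, -5/3, 20/7)
c = (0, -1/2, 3/4)
Ac = (0, 0, -7/24)
Σ b_i: (-4/21)·1 + (-5/3)·1 + 20/7·1 = 1 ✓
b·c: (-5/3)·(-1/2) + 20/7·3/4 = 125/42 ≠ 1/2 ⇒ order 1.

1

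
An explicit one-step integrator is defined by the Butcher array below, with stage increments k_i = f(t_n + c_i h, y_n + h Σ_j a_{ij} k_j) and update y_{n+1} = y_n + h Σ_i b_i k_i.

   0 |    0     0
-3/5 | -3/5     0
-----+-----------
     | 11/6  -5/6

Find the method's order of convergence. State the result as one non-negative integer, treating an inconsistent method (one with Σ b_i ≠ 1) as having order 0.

b = (11/6, -5/6)
c = (0, -3/5)
Σ b_i: 11/6·1 + (-5/6)·1 = 1 ✓
b·c: (-5/6)·(-3/5) = 1/2 ✓; 2 stages ⇒ order 2.

2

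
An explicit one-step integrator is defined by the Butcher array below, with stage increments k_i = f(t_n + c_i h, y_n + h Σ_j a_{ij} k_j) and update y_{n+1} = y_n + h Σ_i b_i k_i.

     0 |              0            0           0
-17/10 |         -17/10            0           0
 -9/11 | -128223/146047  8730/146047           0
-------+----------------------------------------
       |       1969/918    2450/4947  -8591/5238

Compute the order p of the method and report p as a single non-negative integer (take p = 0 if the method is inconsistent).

b = (1969/918, 2450/4947, -8591/5238)
c = (0, -17/10, -9/11)
Ac = (0, 0, -873/8591)
Σ b_i: 1969/918·1 + 2450/4947·1 + (-8591/5238)·1 = 1 ✓
b·c: 2450/4947·(-17/10) + (-8591/5238)·(-9/11) = 1/2 ✓
b·c²: 2450/4947·289/100 + (-8591/5238)·81/121 = 1/3 ✓
b·Ac: (-8591/5238)·(-873/8591) = 1/6 ✓; 3 stages ⇒ order 3.

3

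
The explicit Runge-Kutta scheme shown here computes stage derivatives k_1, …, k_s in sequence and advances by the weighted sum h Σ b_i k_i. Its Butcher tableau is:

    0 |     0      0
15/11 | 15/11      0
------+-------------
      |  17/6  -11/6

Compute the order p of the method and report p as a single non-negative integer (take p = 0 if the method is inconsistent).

b = (17/6, -11/6)
c = (0, 15/11)
Σ b_i: 17/6·1 + (-11/6)·1 = 1 ✓
b·c: (-11/6)·15/11 = -5/2 ≠ 1/2 ⇒ order 1.

1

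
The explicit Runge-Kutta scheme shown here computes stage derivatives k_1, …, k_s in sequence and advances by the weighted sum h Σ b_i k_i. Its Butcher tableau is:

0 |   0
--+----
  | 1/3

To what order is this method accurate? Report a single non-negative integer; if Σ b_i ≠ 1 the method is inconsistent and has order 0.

0

b = (1/3)
c = (0)
Σ b_i: 1/3·1 = 1/3 ≠ 1 ⇒ order 0.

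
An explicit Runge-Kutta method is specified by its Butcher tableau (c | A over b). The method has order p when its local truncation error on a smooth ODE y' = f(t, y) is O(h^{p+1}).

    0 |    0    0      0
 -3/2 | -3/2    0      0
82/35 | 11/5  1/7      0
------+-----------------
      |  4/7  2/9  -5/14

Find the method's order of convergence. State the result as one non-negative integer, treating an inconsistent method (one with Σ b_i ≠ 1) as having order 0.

b = (4/7, 2/9, -5/14)
c = (0, -3/2, 82/35)
Ac = (0, 0, -3/14)
Σ b_i: 4/7·1 + 2/9·1 + (-5/14)·1 = 55/126 ≠ 1 ⇒ order 0.

0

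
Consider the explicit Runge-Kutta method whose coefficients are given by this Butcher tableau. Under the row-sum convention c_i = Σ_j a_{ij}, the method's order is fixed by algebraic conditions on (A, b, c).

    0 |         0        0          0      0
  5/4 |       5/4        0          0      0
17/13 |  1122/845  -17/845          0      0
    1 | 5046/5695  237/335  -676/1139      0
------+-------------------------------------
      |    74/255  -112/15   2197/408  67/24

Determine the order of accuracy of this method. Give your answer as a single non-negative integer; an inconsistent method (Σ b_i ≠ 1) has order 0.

4

b = (74/255, -112/15, 2197/408, 67/24)
c = (0, 5/4, 17/13, 1)
Ac = (0, 0, -17/676, 29/268)
Σ b_i: 74/255·1 + (-112/15)·1 + 2197/408·1 + 67/24·1 = 1 ✓
b·c: (-112/15)·5/4 + 2197/408·17/13 + 67/24·1 = 1/2 ✓
b·c²: (-112/15)·25/16 + 2197/408·289/169 + 67/24·1 = 1/3 ✓
b·Ac: 2197/408·(-17/676) + 67/24·29/268 = 1/6 ✓
b·c³: (-112/15)·125/64 + 2197/408·4913/2197 + 67/24·1 = 1/4 ✓
b·(c∘Ac): 2197/408·(-289/8788) + 67/24·29/268 = 1/8 ✓
b·Ac²: 2197/408·(-85/2704) + 67/24·97/1072 = 1/12 ✓
b·A²c: 67/24·1/67 = 1/24 ✓; 4 stages ⇒ order 4.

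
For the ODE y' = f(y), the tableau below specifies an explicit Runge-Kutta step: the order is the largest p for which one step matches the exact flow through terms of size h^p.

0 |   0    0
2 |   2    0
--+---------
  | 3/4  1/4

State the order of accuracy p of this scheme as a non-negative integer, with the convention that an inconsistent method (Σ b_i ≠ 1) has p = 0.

b = (3/4, 1/4)
c = (0, 2)
Σ b_i: 3/4·1 + 1/4·1 = 1 ✓
b·c: 1/4·2 = 1/2 ✓; 2 stages ⇒ order 2.

2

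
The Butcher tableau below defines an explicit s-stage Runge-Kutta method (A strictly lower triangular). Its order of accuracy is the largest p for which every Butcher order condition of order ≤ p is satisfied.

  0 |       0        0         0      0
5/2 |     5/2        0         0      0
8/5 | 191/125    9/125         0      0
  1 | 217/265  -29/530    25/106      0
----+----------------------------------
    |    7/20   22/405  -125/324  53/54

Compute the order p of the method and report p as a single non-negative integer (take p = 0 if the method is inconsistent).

b = (7/20, 22/405, -125/324, 53/54)
c = (0, 5/2, 8/5, 1)
Ac = (0, 0, 9/50, 51/212)
Σ b_i: 7/20·1 + 22/405·1 + (-125/324)·1 + 53/54·1 = 1 ✓
b·c: 22/405·5/2 + (-125/324)·8/5 + 53/54·1 = 1/2 ✓
b·c²: 22/405·25/4 + (-125/324)·64/25 + 53/54·1 = 1/3 ✓
b·Ac: (-125/324)·9/50 + 53/54·51/212 = 1/6 ✓
b·c³: 22/405·125/8 + (-125/324)·512/125 + 53/54·1 = 1/4 ✓
b·(c∘Ac): (-125/324)·36/125 + 53/54·51/212 = 1/8 ✓
b·Ac²: (-125/324)·9/20 + 53/54·111/424 = 1/12 ✓
b·A²c: 53/54·9/212 = 1/24 ✓; 4 stages ⇒ order 4.

4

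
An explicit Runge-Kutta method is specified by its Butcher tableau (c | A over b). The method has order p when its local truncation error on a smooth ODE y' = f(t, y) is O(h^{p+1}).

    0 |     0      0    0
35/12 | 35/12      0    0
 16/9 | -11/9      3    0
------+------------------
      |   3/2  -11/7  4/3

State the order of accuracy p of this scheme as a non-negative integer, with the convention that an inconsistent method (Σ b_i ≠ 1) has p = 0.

0

b = (3/2, -11/7, 4/3)
c = (0, 35/12, 16/9)
Ac = (0, 0, 35/4)
Σ b_i: 3/2·1 + (-11/7)·1 + 4/3·1 = 53/42 ≠ 1 ⇒ order 0.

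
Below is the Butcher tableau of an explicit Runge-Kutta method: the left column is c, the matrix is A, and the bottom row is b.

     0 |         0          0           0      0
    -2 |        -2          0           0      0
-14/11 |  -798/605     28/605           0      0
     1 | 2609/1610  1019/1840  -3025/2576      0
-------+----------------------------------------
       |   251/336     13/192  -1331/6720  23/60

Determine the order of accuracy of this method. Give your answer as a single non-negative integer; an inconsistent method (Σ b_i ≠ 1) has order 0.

b = (251/336, 13/192, -1331/6720, 23/60)
c = (0, -2, -14/11, 1)
Ac = (0, 0, -56/605, 89/230)
Σ b_i: 251/336·1 + 13/192·1 + (-1331/6720)·1 + 23/60·1 = 1 ✓
b·c: 13/192·(-2) + (-1331/6720)·(-14/11) + 23/60·1 = 1/2 ✓
b·c²: 13/192·4 + (-1331/6720)·196/121 + 23/60·1 = 1/3 ✓
b·Ac: (-1331/6720)·(-56/605) + 23/60·89/230 = 1/6 ✓
b·c³: 13/192·(-8) + (-1331/6720)·(-2744/1331) + 23/60·1 = 1/4 ✓
b·(c∘Ac): (-1331/6720)·784/6655 + 23/60·89/230 = 1/8 ✓
b·Ac²: (-1331/6720)·112/605 + 23/60·36/115 = 1/12 ✓
b·A²c: 23/60·5/46 = 1/24 ✓; 4 stages ⇒ order 4.

4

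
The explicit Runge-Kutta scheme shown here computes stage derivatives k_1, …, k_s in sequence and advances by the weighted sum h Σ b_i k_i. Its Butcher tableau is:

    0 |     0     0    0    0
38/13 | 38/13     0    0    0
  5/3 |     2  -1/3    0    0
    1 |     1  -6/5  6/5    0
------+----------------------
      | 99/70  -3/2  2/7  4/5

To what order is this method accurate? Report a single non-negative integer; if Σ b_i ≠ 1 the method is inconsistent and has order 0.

b = (99/70, -3/2, 2/7, 4/5)
c = (0, 38/13, 5/3, 1)
Ac = (0, 0, -38/39, -98/65)
Σ b_i: 99/70·1 + (-3/2)·1 + 2/7·1 + 4/5·1 = 1 ✓
b·c: (-3/2)·38/13 + 2/7·5/3 + 4/5·1 = -4243/1365 ≠ 1/2 ⇒ order 1.

1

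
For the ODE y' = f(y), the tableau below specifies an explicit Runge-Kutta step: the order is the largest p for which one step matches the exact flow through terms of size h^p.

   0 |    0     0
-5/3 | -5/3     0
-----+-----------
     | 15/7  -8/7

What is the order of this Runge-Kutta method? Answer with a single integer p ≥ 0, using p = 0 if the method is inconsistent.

b = (15/7, -8/7)
c = (0, -5/3)
Σ b_i: 15/7·1 + (-8/7)·1 = 1 ✓
b·c: (-8/7)·(-5/3) = 40/21 ≠ 1/2 ⇒ order 1.

1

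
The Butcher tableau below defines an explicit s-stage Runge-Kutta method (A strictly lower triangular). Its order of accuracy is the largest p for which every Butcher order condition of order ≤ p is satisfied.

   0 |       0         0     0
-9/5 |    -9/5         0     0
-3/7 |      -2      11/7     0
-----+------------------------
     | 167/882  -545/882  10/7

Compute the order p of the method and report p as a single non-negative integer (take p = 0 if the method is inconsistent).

b = (167/882, -545/882, 10/7)
c = (0, -9/5, -3/7)
Ac = (0, 0, -99/35)
Σ b_i: 167/882·1 + (-545/882)·1 + 10/7·1 = 1 ✓
b·c: (-545/882)·(-9/5) + 10/7·(-3/7) = 1/2 ✓
b·c²: (-545/882)·81/25 + 10/7·9/49 = -5967/3430 ≠ 1/3 ⇒ order 2.
b·Ac: 10/7·(-99/35) = -198/49 ≠ 1/6

2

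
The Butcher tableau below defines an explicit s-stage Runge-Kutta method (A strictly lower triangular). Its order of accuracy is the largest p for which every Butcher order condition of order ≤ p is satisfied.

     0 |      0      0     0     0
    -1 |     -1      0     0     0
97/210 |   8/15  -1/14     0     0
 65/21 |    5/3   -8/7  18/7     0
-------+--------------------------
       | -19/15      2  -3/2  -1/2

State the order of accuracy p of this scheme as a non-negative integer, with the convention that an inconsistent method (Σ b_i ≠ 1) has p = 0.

0

b = (-19/15, 2, -3/2, -1/2)
c = (0, -1, 97/210, 65/21)
Ac = (0, 0, 1/14, 571/245)
Σ b_i: (-19/15)·1 + 2·1 + (-3/2)·1 + (-1/2)·1 = -19/15 ≠ 1 ⇒ order 0.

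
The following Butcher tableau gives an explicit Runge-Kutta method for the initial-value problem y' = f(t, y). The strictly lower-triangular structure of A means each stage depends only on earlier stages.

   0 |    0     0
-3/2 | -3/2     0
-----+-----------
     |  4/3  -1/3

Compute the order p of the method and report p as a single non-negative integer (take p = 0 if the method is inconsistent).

b = (4/3, -1/3)
c = (0, -3/2)
Σ b_i: 4/3·1 + (-1/3)·1 = 1 ✓
b·c: (-1/3)·(-3/2) = 1/2 ✓; 2 stages ⇒ order 2.

2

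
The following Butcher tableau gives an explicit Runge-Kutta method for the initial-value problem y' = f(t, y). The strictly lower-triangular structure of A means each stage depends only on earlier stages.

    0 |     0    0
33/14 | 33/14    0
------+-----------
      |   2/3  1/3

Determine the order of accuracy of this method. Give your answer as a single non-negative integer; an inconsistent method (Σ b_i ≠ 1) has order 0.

1

b = (2/3, 1/3)
c = (0, 33/14)
Σ b_i: 2/3·1 + 1/3·1 = 1 ✓
b·c: 1/3·33/14 = 11/14 ≠ 1/2 ⇒ order 1.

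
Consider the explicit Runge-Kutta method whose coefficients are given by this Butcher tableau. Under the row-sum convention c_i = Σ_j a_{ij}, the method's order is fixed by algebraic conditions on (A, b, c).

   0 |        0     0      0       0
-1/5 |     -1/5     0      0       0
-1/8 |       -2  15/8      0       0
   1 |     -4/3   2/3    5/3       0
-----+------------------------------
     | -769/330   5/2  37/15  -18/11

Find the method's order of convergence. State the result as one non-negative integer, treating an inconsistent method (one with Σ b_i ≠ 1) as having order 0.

b = (-769/330, 5/2, 37/15, -18/11)
c = (0, -1/5, -1/8, 1)
Ac = (0, 0, -3/8, -41/120)
Σ b_i: (-769/330)·1 + 5/2·1 + 37/15·1 + (-18/11)·1 = 1 ✓
b·c: 5/2·(-1/5) + 37/15·(-1/8) + (-18/11)·1 = -3227/1320 ≠ 1/2 ⇒ order 1.

1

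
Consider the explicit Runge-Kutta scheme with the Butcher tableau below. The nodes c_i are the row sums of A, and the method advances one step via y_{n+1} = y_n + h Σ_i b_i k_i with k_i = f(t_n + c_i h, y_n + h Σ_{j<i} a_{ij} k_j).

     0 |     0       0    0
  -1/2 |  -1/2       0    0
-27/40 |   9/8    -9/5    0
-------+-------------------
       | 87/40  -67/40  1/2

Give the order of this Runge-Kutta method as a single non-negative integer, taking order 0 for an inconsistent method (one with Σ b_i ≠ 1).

b = (87/40, -67/40, 1/2)
c = (0, -1/2, -27/40)
Ac = (0, 0, 9/10)
Σ b_i: 87/40·1 + (-67/40)·1 + 1/2·1 = 1 ✓
b·c: (-67/40)·(-1/2) + 1/2·(-27/40) = 1/2 ✓
b·c²: (-67/40)·1/4 + 1/2·729/1600 = -611/3200 ≠ 1/3 ⇒ order 2.
b·Ac: 1/2·9/10 = 9/20 ≠ 1/6

2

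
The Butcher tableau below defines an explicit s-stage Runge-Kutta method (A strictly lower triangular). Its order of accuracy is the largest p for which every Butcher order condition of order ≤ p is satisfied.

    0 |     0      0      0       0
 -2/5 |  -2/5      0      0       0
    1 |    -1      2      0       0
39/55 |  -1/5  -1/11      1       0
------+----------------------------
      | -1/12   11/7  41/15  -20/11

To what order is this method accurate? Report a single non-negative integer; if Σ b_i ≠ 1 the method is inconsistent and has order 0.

0

b = (-1/12, 11/7, 41/15, -20/11)
c = (0, -2/5, 1, 39/55)
Ac = (0, 0, -4/5, 57/55)
Σ b_i: (-1/12)·1 + 11/7·1 + 41/15·1 + (-20/11)·1 = 3701/1540 ≠ 1 ⇒ order 0.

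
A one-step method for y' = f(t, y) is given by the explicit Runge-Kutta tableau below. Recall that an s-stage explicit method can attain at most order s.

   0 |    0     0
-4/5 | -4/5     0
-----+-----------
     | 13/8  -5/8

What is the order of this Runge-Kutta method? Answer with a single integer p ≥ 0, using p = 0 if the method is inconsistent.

2

b = (13/8, -5/8)
c = (0, -4/5)
Σ b_i: 13/8·1 + (-5/8)·1 = 1 ✓
b·c: (-5/8)·(-4/5) = 1/2 ✓; 2 stages ⇒ order 2.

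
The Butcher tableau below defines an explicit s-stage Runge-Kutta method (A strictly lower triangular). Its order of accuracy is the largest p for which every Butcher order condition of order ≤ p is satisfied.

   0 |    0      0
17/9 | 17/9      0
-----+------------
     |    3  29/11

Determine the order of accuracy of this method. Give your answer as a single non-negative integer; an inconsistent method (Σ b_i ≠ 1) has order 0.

b = (3, 29/11)
c = (0, 17/9)
Σ b_i: 3·1 + 29/11·1 = 62/11 ≠ 1 ⇒ order 0.

0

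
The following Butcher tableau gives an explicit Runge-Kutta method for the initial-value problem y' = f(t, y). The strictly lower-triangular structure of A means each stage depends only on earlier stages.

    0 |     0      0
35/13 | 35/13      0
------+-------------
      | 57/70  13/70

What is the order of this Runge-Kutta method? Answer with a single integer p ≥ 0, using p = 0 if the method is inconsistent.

b = (57/70, 13/70)
c = (0, 35/13)
Σ b_i: 57/70·1 + 13/70·1 = 1 ✓
b·c: 13/70·35/13 = 1/2 ✓; 2 stages ⇒ order 2.

2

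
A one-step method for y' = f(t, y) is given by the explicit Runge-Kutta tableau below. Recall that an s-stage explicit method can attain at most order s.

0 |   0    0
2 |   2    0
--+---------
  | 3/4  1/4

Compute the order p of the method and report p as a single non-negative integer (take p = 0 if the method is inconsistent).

2

b = (3/4, 1/4)
c = (0, 2)
Σ b_i: 3/4·1 + 1/4·1 = 1 ✓
b·c: 1/4·2 = 1/2 ✓; 2 stages ⇒ order 2.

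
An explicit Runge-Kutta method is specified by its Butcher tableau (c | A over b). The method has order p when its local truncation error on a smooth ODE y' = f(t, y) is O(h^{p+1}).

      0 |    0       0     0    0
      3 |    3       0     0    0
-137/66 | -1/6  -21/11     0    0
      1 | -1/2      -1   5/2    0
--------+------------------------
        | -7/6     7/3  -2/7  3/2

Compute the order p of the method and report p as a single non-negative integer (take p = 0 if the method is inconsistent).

b = (-7/6, 7/3, -2/7, 3/2)
c = (0, 3, -137/66, 1)
Ac = (0, 0, -63/11, -1081/132)
Σ b_i: (-7/6)·1 + 7/3·1 + (-2/7)·1 + 3/2·1 = 50/21 ≠ 1 ⇒ order 0.

0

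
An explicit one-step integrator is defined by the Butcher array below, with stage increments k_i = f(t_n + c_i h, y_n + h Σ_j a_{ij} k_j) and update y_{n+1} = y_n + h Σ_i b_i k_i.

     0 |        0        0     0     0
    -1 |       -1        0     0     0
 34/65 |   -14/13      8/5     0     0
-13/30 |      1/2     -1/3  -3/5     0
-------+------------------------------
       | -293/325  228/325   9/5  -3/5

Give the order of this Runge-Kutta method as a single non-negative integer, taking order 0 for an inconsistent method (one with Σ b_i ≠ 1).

b = (-293/325, 228/325, 9/5, -3/5)
c = (0, -1, 34/65, -13/30)
Ac = (0, 0, -8/5, 19/975)
Σ b_i: (-293/325)·1 + 228/325·1 + 9/5·1 + (-3/5)·1 = 1 ✓
b·c: 228/325·(-1) + 9/5·34/65 + (-3/5)·(-13/30) = 1/2 ✓
b·c²: 228/325·1 + 9/5·1156/4225 + (-3/5)·169/900 = 274127/253500 ≠ 1/3 ⇒ order 2.
b·Ac: 9/5·(-8/5) + (-3/5)·19/975 = -4699/1625 ≠ 1/6

2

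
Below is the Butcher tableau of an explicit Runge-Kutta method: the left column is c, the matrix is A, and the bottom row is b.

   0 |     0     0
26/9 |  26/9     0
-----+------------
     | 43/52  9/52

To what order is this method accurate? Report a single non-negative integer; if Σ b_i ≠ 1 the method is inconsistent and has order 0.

b = (43/52, 9/52)
c = (0, 26/9)
Σ b_i: 43/52·1 + 9/52·1 = 1 ✓
b·c: 9/52·26/9 = 1/2 ✓; 2 stages ⇒ order 2.

2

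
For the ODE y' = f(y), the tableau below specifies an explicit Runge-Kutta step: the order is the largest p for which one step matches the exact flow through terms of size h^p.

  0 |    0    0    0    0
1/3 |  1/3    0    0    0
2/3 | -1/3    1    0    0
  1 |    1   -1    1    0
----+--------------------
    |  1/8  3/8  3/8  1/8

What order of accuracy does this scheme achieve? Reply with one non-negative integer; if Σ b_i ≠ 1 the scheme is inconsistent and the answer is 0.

4

b = (1/8, 3/8, 3/8, 1/8)
c = (0, 1/3, 2/3, 1)
Ac = (0, 0, 1/3, 1/3)
Σ b_i: 1/8·1 + 3/8·1 + 3/8·1 + 1/8·1 = 1 ✓
b·c: 3/8·1/3 + 3/8·2/3 + 1/8·1 = 1/2 ✓
b·c²: 3/8·1/9 + 3/8·4/9 + 1/8·1 = 1/3 ✓
b·Ac: 3/8·1/3 + 1/8·1/3 = 1/6 ✓
b·c³: 3/8·1/27 + 3/8·8/27 + 1/8·1 = 1/4 ✓
b·(c∘Ac): 3/8·2/9 + 1/8·1/3 = 1/8 ✓
b·Ac²: 3/8·1/9 + 1/8·1/3 = 1/12 ✓
b·A²c: 1/8·1/3 = 1/24 ✓; 4 stages ⇒ order 4.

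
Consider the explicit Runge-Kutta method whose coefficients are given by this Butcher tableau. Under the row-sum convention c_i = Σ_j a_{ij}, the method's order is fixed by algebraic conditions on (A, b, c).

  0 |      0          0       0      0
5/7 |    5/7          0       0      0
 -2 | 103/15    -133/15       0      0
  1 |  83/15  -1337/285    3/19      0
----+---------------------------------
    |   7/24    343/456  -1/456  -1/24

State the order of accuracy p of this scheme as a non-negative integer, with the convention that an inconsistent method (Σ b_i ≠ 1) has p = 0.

4

b = (7/24, 343/456, -1/456, -1/24)
c = (0, 5/7, -2, 1)
Ac = (0, 0, -19/3, -11/3)
Σ b_i: 7/24·1 + 343/456·1 + (-1/456)·1 + (-1/24)·1 = 1 ✓
b·c: 343/456·5/7 + (-1/456)·(-2) + (-1/24)·1 = 1/2 ✓
b·c²: 343/456·25/49 + (-1/456)·4 + (-1/24)·1 = 1/3 ✓
b·Ac: (-1/456)·(-19/3) + (-1/24)·(-11/3) = 1/6 ✓
b·c³: 343/456·125/343 + (-1/456)·(-8) + (-1/24)·1 = 1/4 ✓
b·(c∘Ac): (-1/456)·38/3 + (-1/24)·(-11/3) = 1/8 ✓
b·Ac²: (-1/456)·(-95/21) + (-1/24)·(-37/21) = 1/12 ✓
b·A²c: (-1/24)·(-1) = 1/24 ✓; 4 stages ⇒ order 4.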